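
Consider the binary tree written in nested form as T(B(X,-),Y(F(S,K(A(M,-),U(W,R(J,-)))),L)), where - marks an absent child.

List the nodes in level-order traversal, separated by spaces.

Level-order visits nodes level by level from the root, left to right within each level.
Level 0: T
Level 1: B, Y
Level 2: X, F, L
Level 3: S, K
Level 4: A, U
Level 5: M, W, R
Level 6: J

T B Y X F L S K A U M W R J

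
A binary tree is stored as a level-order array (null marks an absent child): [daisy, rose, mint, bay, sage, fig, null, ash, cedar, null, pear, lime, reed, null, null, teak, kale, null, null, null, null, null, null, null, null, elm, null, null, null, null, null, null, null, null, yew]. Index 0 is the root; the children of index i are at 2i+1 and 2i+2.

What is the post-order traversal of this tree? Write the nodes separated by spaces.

Post-order visits the left subtree, then the right subtree, then the node.
At daisy: go left to rose.
  At rose: go left to bay.
    At bay: go left to ash.
      At ash: go left to teak.
        teak is a leaf — visit teak.
      At ash: go right to kale.
        At kale: no left child.
        At kale: go right to yew.
          yew is a leaf — visit yew.
        Visit kale.
      Visit ash.
    At bay: go right to cedar.
      cedar is a leaf — visit cedar.
    Visit bay.
  At rose: go right to sage.
    At sage: no left child.
    At sage: go right to pear.
      pear is a leaf — visit pear.
    Visit sage.
  Visit rose.
At daisy: go right to mint.
  At mint: go left to fig.
    At fig: go left to lime.
      lime is a leaf — visit lime.
    At fig: go right to reed.
      At reed: go left to elm.
        elm is a leaf — visit elm.
      At reed: no right child.
      Visit reed.
    Visit fig.
  At mint: no right child.
  Visit mint.
Visit daisy.

teak yew kale ash cedar bay pear sage rose lime elm reed fig mint daisy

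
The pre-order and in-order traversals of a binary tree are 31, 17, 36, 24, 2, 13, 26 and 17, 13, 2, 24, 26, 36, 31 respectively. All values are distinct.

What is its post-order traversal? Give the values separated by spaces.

The first element of pre-order is the root; it splits in-order into left and right subtrees.
Root 31: left subtree has 6 nodes {17, 13, 2, 24, 26, 36}, right has 0 { }.
  Root 17: left subtree has 0 nodes { }, right has 5 {13, 2, 24, 26, 36}.
    Root 36: left subtree has 4 nodes {13, 2, 24, 26}, right has 0 { }.
      Root 24: left subtree has 2 nodes {13, 2}, right has 1 {26}.
        Root 2: left subtree has 1 node {13}, right has 0 { }.

13 2 26 24 36 17 31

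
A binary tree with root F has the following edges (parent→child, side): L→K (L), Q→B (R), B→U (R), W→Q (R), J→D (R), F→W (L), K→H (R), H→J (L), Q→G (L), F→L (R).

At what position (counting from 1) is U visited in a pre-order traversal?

Pre-order visits the node, then its left subtree, then its right subtree.
Visit F.
At F: go left to W.
  Visit W.
  At W: no left child.
  At W: go right to Q.
    Visit Q.
    At Q: go left to G.
      G is a leaf — visit G.
    At Q: go right to B.
      Visit B.
      At B: no left child.
      At B: go right to U.
        U is a leaf — visit U.
At F: go right to L.
  Visit L.
  At L: go left to K.
    Visit K.
    At K: no left child.
    At K: go right to H.
      Visit H.
      At H: go left to J.
        Visit J.
        At J: no left child.
        At J: go right to D.
          D is a leaf — visit D.
      At H: no right child.
  At L: no right child.
Full pre-order sequence: F, W, Q, G, B, U, L, K, H, J, D.

6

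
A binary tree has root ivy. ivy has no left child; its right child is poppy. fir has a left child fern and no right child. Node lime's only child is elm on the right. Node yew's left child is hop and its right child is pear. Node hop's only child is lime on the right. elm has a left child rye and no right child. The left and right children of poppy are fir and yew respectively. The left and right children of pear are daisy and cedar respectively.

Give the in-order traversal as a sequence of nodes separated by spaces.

ivy fern fir poppy hop lime rye elm yew daisy pear cedar

In-order visits the left subtree, then the node, then the right subtree.
At ivy: no left child.
Visit ivy.
At ivy: go right to poppy.
  At poppy: go left to fir.
    At fir: go left to fern.
      fern is a leaf — visit fern.
    Visit fir.
    At fir: no right child.
  Visit poppy.
  At poppy: go right to yew.
    At yew: go left to hop.
      At hop: no left child.
      Visit hop.
      At hop: go right to lime.
        At lime: no left child.
        Visit lime.
        At lime: go right to elm.
          At elm: go left to rye.
            rye is a leaf — visit rye.
          Visit elm.
          At elm: no right child.
    Visit yew.
    At yew: go right to pear.
      At pear: go left to daisy.
        daisy is a leaf — visit daisy.
      Visit pear.
      At pear: go right to cedar.
        cedar is a leaf — visit cedar.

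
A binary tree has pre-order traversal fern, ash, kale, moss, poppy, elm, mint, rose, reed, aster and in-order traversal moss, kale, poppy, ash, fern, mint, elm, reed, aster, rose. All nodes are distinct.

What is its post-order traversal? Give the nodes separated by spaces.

The first element of pre-order is the root; it splits in-order into left and right subtrees.
Root fern: left subtree has 4 nodes {moss, kale, poppy, ash}, right has 5 {mint, elm, reed, aster, rose}.
  Root ash: left subtree has 3 nodes {moss, kale, poppy}, right has 0 { }.
    Root kale: left subtree has 1 node {moss}, right has 1 {poppy}.
  Root elm: left subtree has 1 node {mint}, right has 3 {reed, aster, rose}.
    Root rose: left subtree has 2 nodes {reed, aster}, right has 0 { }.
      Root reed: left subtree has 0 nodes { }, right has 1 {aster}.

moss poppy kale ash mint aster reed rose elm fern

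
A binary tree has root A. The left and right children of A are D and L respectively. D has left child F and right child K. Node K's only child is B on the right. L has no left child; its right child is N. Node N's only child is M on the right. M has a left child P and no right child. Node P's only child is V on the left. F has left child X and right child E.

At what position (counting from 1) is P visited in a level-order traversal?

11

Level-order visits nodes level by level from the root, left to right within each level.
Level 0: A
Level 1: D, L
Level 2: F, K, N
Level 3: X, E, B, M
Level 4: P
Level 5: V
Full level-order sequence: A, D, L, F, K, N, X, E, B, M, P, V.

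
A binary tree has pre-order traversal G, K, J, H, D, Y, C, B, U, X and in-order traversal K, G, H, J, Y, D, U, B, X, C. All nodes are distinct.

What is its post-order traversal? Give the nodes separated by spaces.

K H Y U X B C D J G

The first element of pre-order is the root; it splits in-order into left and right subtrees.
Root G: left subtree has 1 node {K}, right has 8 {H, J, Y, D, U, B, X, C}.
  Root J: left subtree has 1 node {H}, right has 6 {Y, D, U, B, X, C}.
    Root D: left subtree has 1 node {Y}, right has 4 {U, B, X, C}.
      Root C: left subtree has 3 nodes {U, B, X}, right has 0 { }.
        Root B: left subtree has 1 node {U}, right has 1 {X}.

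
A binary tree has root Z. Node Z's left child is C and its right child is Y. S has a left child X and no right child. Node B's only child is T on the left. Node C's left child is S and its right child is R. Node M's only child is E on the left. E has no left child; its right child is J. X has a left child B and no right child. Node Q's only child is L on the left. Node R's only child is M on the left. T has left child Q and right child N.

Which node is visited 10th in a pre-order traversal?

Pre-order visits the node, then its left subtree, then its right subtree.
Visit Z.
At Z: go left to C.
  Visit C.
  At C: go left to S.
    Visit S.
    At S: go left to X.
      Visit X.
      At X: go left to B.
        Visit B.
        At B: go left to T.
          Visit T.
          At T: go left to Q.
            Visit Q.
            At Q: go left to L.
              L is a leaf — visit L.
            At Q: no right child.
          At T: go right to N.
            N is a leaf — visit N.
        At B: no right child.
      At X: no right child.
    At S: no right child.
  At C: go right to R.
    Visit R.
    At R: go left to M.
      Visit M.
      At M: go left to E.
        Visit E.
        At E: no left child.
        At E: go right to J.
          J is a leaf — visit J.
      At M: no right child.
    At R: no right child.
At Z: go right to Y.
  Y is a leaf — visit Y.
Full pre-order sequence: Z, C, S, X, B, T, Q, L, N, R, M, E, J, Y.

R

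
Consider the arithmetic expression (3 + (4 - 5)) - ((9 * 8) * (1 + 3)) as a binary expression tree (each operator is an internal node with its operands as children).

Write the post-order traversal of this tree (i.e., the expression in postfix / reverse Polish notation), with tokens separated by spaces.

Post-order on an expression tree gives postfix notation: for each operator, emit left operand, right operand, then the operator.

3 4 5 - + 9 8 * 1 3 + * -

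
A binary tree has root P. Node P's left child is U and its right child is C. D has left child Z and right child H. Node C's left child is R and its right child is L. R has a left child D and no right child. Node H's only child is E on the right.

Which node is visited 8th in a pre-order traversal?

E

Pre-order visits the node, then its left subtree, then its right subtree.
Visit P.
At P: go left to U.
  U is a leaf — visit U.
At P: go right to C.
  Visit C.
  At C: go left to R.
    Visit R.
    At R: go left to D.
      Visit D.
      At D: go left to Z.
        Z is a leaf — visit Z.
      At D: go right to H.
        Visit H.
        At H: no left child.
        At H: go right to E.
          E is a leaf — visit E.
    At R: no right child.
  At C: go right to L.
    L is a leaf — visit L.
Full pre-order sequence: P, U, C, R, D, Z, H, E, L.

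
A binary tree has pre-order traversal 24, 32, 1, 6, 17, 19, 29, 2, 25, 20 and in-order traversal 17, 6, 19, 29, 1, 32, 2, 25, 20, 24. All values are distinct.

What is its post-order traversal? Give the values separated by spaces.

The first element of pre-order is the root; it splits in-order into left and right subtrees.
Root 24: left subtree has 9 nodes {17, 6, 19, 29, 1, 32, 2, 25, 20}, right has 0 { }.
  Root 32: left subtree has 5 nodes {17, 6, 19, 29, 1}, right has 3 {2, 25, 20}.
    Root 1: left subtree has 4 nodes {17, 6, 19, 29}, right has 0 { }.
      Root 6: left subtree has 1 node {17}, right has 2 {19, 29}.
        Root 19: left subtree has 0 nodes { }, right has 1 {29}.
    Root 2: left subtree has 0 nodes { }, right has 2 {25, 20}.
      Root 25: left subtree has 0 nodes { }, right has 1 {20}.

17 29 19 6 1 20 25 2 32 24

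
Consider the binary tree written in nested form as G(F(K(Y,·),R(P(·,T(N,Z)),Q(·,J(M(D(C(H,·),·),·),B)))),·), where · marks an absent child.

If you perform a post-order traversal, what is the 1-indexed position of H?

Post-order visits the left subtree, then the right subtree, then the node.
At G: go left to F.
  At F: go left to K.
    At K: go left to Y.
      Y is a leaf — visit Y.
    At K: no right child.
    Visit K.
  At F: go right to R.
    At R: go left to P.
      At P: no left child.
      At P: go right to T.
        At T: go left to N.
          N is a leaf — visit N.
        At T: go right to Z.
          Z is a leaf — visit Z.
        Visit T.
      Visit P.
    At R: go right to Q.
      At Q: no left child.
      At Q: go right to J.
        At J: go left to M.
          At M: go left to D.
            At D: go left to C.
              At C: go left to H.
                H is a leaf — visit H.
              At C: no right child.
              Visit C.
            At D: no right child.
            Visit D.
          At M: no right child.
          Visit M.
        At J: go right to B.
          B is a leaf — visit B.
        Visit J.
      Visit Q.
    Visit R.
  Visit F.
At G: no right child.
Visit G.
Full post-order sequence: Y, K, N, Z, T, P, H, C, D, M, B, J, Q, R, F, G.

7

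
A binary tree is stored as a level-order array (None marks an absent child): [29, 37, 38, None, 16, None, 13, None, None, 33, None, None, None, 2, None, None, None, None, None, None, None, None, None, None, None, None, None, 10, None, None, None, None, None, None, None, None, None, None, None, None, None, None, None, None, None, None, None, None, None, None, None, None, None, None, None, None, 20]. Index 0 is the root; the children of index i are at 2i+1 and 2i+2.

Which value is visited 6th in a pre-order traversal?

13

Pre-order visits the node, then its left subtree, then its right subtree.
Visit 29.
At 29: go left to 37.
  Visit 37.
  At 37: no left child.
  At 37: go right to 16.
    Visit 16.
    At 16: go left to 33.
      33 is a leaf — visit 33.
    At 16: no right child.
At 29: go right to 38.
  Visit 38.
  At 38: no left child.
  At 38: go right to 13.
    Visit 13.
    At 13: go left to 2.
      Visit 2.
      At 2: go left to 10.
        Visit 10.
        At 10: no left child.
        At 10: go right to 20.
          20 is a leaf — visit 20.
      At 2: no right child.
    At 13: no right child.
Full pre-order sequence: 29, 37, 16, 33, 38, 13, 2, 10, 20.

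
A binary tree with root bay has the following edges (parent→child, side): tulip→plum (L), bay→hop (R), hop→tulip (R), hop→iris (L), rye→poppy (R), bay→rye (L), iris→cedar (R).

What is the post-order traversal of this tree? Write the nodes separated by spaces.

Post-order visits the left subtree, then the right subtree, then the node.
At bay: go left to rye.
  At rye: no left child.
  At rye: go right to poppy.
    poppy is a leaf — visit poppy.
  Visit rye.
At bay: go right to hop.
  At hop: go left to iris.
    At iris: no left child.
    At iris: go right to cedar.
      cedar is a leaf — visit cedar.
    Visit iris.
  At hop: go right to tulip.
    At tulip: go left to plum.
      plum is a leaf — visit plum.
    At tulip: no right child.
    Visit tulip.
  Visit hop.
Visit bay.

poppy rye cedar iris plum tulip hop bay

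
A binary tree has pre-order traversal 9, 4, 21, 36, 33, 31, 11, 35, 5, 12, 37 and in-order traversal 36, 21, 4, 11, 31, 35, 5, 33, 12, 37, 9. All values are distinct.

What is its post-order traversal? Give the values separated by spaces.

36 21 11 5 35 31 37 12 33 4 9

The first element of pre-order is the root; it splits in-order into left and right subtrees.
Root 9: left subtree has 10 nodes {36, 21, 4, 11, 31, 35, 5, 33, 12, 37}, right has 0 { }.
  Root 4: left subtree has 2 nodes {36, 21}, right has 7 {11, 31, 35, 5, 33, 12, 37}.
    Root 21: left subtree has 1 node {36}, right has 0 { }.
    Root 33: left subtree has 4 nodes {11, 31, 35, 5}, right has 2 {12, 37}.
      Root 31: left subtree has 1 node {11}, right has 2 {35, 5}.
        Root 35: left subtree has 0 nodes { }, right has 1 {5}.
      Root 12: left subtree has 0 nodes { }, right has 1 {37}.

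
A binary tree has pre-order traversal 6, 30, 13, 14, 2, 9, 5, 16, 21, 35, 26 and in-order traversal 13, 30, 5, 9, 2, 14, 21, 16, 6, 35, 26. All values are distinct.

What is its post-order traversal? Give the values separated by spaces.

13 5 9 2 21 16 14 30 26 35 6

The first element of pre-order is the root; it splits in-order into left and right subtrees.
Root 6: left subtree has 8 nodes {13, 30, 5, 9, 2, 14, 21, 16}, right has 2 {35, 26}.
  Root 30: left subtree has 1 node {13}, right has 6 {5, 9, 2, 14, 21, 16}.
    Root 14: left subtree has 3 nodes {5, 9, 2}, right has 2 {21, 16}.
      Root 2: left subtree has 2 nodes {5, 9}, right has 0 { }.
        Root 9: left subtree has 1 node {5}, right has 0 { }.
      Root 16: left subtree has 1 node {21}, right has 0 { }.
  Root 35: left subtree has 0 nodes { }, right has 1 {26}.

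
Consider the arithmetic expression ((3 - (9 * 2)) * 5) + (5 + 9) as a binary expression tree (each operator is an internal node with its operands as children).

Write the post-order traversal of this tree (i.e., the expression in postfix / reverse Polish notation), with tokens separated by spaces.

Post-order on an expression tree gives postfix notation: for each operator, emit left operand, right operand, then the operator.

3 9 2 * - 5 * 5 9 + +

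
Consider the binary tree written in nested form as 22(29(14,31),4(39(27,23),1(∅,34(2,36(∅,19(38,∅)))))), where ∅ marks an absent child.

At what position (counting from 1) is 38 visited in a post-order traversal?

Post-order visits the left subtree, then the right subtree, then the node.
At 22: go left to 29.
  At 29: go left to 14.
    14 is a leaf — visit 14.
  At 29: go right to 31.
    31 is a leaf — visit 31.
  Visit 29.
At 22: go right to 4.
  At 4: go left to 39.
    At 39: go left to 27.
      27 is a leaf — visit 27.
    At 39: go right to 23.
      23 is a leaf — visit 23.
    Visit 39.
  At 4: go right to 1.
    At 1: no left child.
    At 1: go right to 34.
      At 34: go left to 2.
        2 is a leaf — visit 2.
      At 34: go right to 36.
        At 36: no left child.
        At 36: go right to 19.
          At 19: go left to 38.
            38 is a leaf — visit 38.
          At 19: no right child.
          Visit 19.
        Visit 36.
      Visit 34.
    Visit 1.
  Visit 4.
Visit 22.
Full post-order sequence: 14, 31, 29, 27, 23, 39, 2, 38, 19, 36, 34, 1, 4, 22.

8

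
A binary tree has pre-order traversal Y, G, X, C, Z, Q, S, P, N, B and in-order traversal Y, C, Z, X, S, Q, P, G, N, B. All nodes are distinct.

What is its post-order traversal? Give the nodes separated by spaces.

Z C S P Q X B N G Y

The first element of pre-order is the root; it splits in-order into left and right subtrees.
Root Y: left subtree has 0 nodes { }, right has 9 {C, Z, X, S, Q, P, G, N, B}.
  Root G: left subtree has 6 nodes {C, Z, X, S, Q, P}, right has 2 {N, B}.
    Root X: left subtree has 2 nodes {C, Z}, right has 3 {S, Q, P}.
      Root C: left subtree has 0 nodes { }, right has 1 {Z}.
      Root Q: left subtree has 1 node {S}, right has 1 {P}.
    Root N: left subtree has 0 nodes { }, right has 1 {B}.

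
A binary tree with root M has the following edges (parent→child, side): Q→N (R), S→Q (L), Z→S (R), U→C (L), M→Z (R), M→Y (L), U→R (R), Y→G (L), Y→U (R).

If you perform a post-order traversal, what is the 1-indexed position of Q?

Post-order visits the left subtree, then the right subtree, then the node.
At M: go left to Y.
  At Y: go left to G.
    G is a leaf — visit G.
  At Y: go right to U.
    At U: go left to C.
      C is a leaf — visit C.
    At U: go right to R.
      R is a leaf — visit R.
    Visit U.
  Visit Y.
At M: go right to Z.
  At Z: no left child.
  At Z: go right to S.
    At S: go left to Q.
      At Q: no left child.
      At Q: go right to N.
        N is a leaf — visit N.
      Visit Q.
    At S: no right child.
    Visit S.
  Visit Z.
Visit M.
Full post-order sequence: G, C, R, U, Y, N, Q, S, Z, M.

7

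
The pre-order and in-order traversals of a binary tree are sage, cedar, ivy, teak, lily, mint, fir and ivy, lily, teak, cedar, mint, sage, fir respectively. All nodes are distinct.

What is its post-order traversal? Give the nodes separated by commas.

lily, teak, ivy, mint, cedar, fir, sage

The first element of pre-order is the root; it splits in-order into left and right subtrees.
Root sage: left subtree has 5 nodes {ivy, lily, teak, cedar, mint}, right has 1 {fir}.
  Root cedar: left subtree has 3 nodes {ivy, lily, teak}, right has 1 {mint}.
    Root ivy: left subtree has 0 nodes { }, right has 2 {lily, teak}.
      Root teak: left subtree has 1 node {lily}, right has 0 { }.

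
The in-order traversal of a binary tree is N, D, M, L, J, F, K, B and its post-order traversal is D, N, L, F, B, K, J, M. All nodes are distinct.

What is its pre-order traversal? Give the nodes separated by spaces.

The last element of post-order is the root; it splits in-order into left and right subtrees.
Root M: left subtree has 2 nodes {N, D}, right has 5 {L, J, F, K, B}.
  Root N: left subtree has 0 nodes { }, right has 1 {D}.
  Root J: left subtree has 1 node {L}, right has 3 {F, K, B}.
    Root K: left subtree has 1 node {F}, right has 1 {B}.

M N D J L K F B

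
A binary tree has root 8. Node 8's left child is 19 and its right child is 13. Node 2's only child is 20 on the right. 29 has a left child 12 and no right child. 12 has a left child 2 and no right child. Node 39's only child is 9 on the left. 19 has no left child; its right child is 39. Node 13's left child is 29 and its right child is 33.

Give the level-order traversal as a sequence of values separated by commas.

Level-order visits nodes level by level from the root, left to right within each level.
Level 0: 8
Level 1: 19, 13
Level 2: 39, 29, 33
Level 3: 9, 12
Level 4: 2
Level 5: 20

8, 19, 13, 39, 29, 33, 9, 12, 2, 20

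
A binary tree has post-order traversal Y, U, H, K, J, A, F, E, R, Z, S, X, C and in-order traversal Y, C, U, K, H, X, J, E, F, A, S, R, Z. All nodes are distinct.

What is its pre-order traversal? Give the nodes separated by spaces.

The last element of post-order is the root; it splits in-order into left and right subtrees.
Root C: left subtree has 1 node {Y}, right has 11 {U, K, H, X, J, E, F, A, S, R, Z}.
  Root X: left subtree has 3 nodes {U, K, H}, right has 7 {J, E, F, A, S, R, Z}.
    Root K: left subtree has 1 node {U}, right has 1 {H}.
    Root S: left subtree has 4 nodes {J, E, F, A}, right has 2 {R, Z}.
      Root E: left subtree has 1 node {J}, right has 2 {F, A}.
        Root F: left subtree has 0 nodes { }, right has 1 {A}.
      Root Z: left subtree has 1 node {R}, right has 0 { }.

C Y X K U H S E J F A Z R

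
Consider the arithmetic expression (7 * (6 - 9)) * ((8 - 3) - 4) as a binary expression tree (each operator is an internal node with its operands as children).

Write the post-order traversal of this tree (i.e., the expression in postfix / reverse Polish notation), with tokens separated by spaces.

Post-order on an expression tree gives postfix notation: for each operator, emit left operand, right operand, then the operator.

7 6 9 - * 8 3 - 4 - *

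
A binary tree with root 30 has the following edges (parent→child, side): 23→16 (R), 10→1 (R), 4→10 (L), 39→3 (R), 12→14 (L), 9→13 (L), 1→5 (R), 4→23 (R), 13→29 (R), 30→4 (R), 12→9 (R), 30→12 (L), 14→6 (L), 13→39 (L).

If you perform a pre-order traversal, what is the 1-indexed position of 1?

Pre-order visits the node, then its left subtree, then its right subtree.
Visit 30.
At 30: go left to 12.
  Visit 12.
  At 12: go left to 14.
    Visit 14.
    At 14: go left to 6.
      6 is a leaf — visit 6.
    At 14: no right child.
  At 12: go right to 9.
    Visit 9.
    At 9: go left to 13.
      Visit 13.
      At 13: go left to 39.
        Visit 39.
        At 39: no left child.
        At 39: go right to 3.
          3 is a leaf — visit 3.
      At 13: go right to 29.
        29 is a leaf — visit 29.
    At 9: no right child.
At 30: go right to 4.
  Visit 4.
  At 4: go left to 10.
    Visit 10.
    At 10: no left child.
    At 10: go right to 1.
      Visit 1.
      At 1: no left child.
      At 1: go right to 5.
        5 is a leaf — visit 5.
  At 4: go right to 23.
    Visit 23.
    At 23: no left child.
    At 23: go right to 16.
      16 is a leaf — visit 16.
Full pre-order sequence: 30, 12, 14, 6, 9, 13, 39, 3, 29, 4, 10, 1, 5, 23, 16.

12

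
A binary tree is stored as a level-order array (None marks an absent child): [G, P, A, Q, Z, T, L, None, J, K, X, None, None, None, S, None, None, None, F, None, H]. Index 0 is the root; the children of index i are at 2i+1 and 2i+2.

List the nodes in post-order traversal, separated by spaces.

Post-order visits the left subtree, then the right subtree, then the node.
At G: go left to P.
  At P: go left to Q.
    At Q: no left child.
    At Q: go right to J.
      At J: no left child.
      At J: go right to F.
        F is a leaf — visit F.
      Visit J.
    Visit Q.
  At P: go right to Z.
    At Z: go left to K.
      At K: no left child.
      At K: go right to H.
        H is a leaf — visit H.
      Visit K.
    At Z: go right to X.
      X is a leaf — visit X.
    Visit Z.
  Visit P.
At G: go right to A.
  At A: go left to T.
    T is a leaf — visit T.
  At A: go right to L.
    At L: no left child.
    At L: go right to S.
      S is a leaf — visit S.
    Visit L.
  Visit A.
Visit G.

F J Q H K X Z P T S L A G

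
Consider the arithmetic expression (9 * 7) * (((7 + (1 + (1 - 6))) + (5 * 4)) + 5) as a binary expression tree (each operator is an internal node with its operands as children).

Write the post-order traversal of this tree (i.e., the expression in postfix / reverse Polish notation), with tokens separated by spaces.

9 7 * 7 1 1 6 - + + 5 4 * + 5 + *

Post-order on an expression tree gives postfix notation: for each operator, emit left operand, right operand, then the operator.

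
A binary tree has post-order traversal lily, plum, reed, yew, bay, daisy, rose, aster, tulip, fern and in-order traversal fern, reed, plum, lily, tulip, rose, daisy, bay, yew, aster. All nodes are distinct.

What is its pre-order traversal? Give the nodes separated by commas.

The last element of post-order is the root; it splits in-order into left and right subtrees.
Root fern: left subtree has 0 nodes { }, right has 9 {reed, plum, lily, tulip, rose, daisy, bay, yew, aster}.
  Root tulip: left subtree has 3 nodes {reed, plum, lily}, right has 5 {rose, daisy, bay, yew, aster}.
    Root reed: left subtree has 0 nodes { }, right has 2 {plum, lily}.
      Root plum: left subtree has 0 nodes { }, right has 1 {lily}.
    Root aster: left subtree has 4 nodes {rose, daisy, bay, yew}, right has 0 { }.
      Root rose: left subtree has 0 nodes { }, right has 3 {daisy, bay, yew}.
        Root daisy: left subtree has 0 nodes { }, right has 2 {bay, yew}.
          Root bay: left subtree has 0 nodes { }, right has 1 {yew}.

fern, tulip, reed, plum, lily, aster, rose, daisy, bay, yew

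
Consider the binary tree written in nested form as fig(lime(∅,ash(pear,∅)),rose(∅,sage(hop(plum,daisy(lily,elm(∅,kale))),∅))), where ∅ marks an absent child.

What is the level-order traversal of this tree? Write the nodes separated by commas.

fig, lime, rose, ash, sage, pear, hop, plum, daisy, lily, elm, kale

Level-order visits nodes level by level from the root, left to right within each level.
Level 0: fig
Level 1: lime, rose
Level 2: ash, sage
Level 3: pear, hop
Level 4: plum, daisy
Level 5: lily, elm
Level 6: kale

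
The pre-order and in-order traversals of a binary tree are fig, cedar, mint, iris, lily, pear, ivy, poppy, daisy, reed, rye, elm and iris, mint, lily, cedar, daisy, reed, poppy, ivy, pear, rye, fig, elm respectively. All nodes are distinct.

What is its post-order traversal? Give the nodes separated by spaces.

The first element of pre-order is the root; it splits in-order into left and right subtrees.
Root fig: left subtree has 10 nodes {iris, mint, lily, cedar, daisy, reed, poppy, ivy, pear, rye}, right has 1 {elm}.
  Root cedar: left subtree has 3 nodes {iris, mint, lily}, right has 6 {daisy, reed, poppy, ivy, pear, rye}.
    Root mint: left subtree has 1 node {iris}, right has 1 {lily}.
    Root pear: left subtree has 4 nodes {daisy, reed, poppy, ivy}, right has 1 {rye}.
      Root ivy: left subtree has 3 nodes {daisy, reed, poppy}, right has 0 { }.
        Root poppy: left subtree has 2 nodes {daisy, reed}, right has 0 { }.
          Root daisy: left subtree has 0 nodes { }, right has 1 {reed}.

iris lily mint reed daisy poppy ivy rye pear cedar elm fig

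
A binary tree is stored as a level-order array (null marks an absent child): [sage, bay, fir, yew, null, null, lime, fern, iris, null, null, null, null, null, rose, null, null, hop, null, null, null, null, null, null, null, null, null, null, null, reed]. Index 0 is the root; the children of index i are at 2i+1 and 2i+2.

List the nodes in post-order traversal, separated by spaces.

Post-order visits the left subtree, then the right subtree, then the node.
At sage: go left to bay.
  At bay: go left to yew.
    At yew: go left to fern.
      fern is a leaf — visit fern.
    At yew: go right to iris.
      At iris: go left to hop.
        hop is a leaf — visit hop.
      At iris: no right child.
      Visit iris.
    Visit yew.
  At bay: no right child.
  Visit bay.
At sage: go right to fir.
  At fir: no left child.
  At fir: go right to lime.
    At lime: no left child.
    At lime: go right to rose.
      At rose: go left to reed.
        reed is a leaf — visit reed.
      At rose: no right child.
      Visit rose.
    Visit lime.
  Visit fir.
Visit sage.

fern hop iris yew bay reed rose lime fir sage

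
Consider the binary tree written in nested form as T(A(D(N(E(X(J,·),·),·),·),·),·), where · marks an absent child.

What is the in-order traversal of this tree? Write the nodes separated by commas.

In-order visits the left subtree, then the node, then the right subtree.
At T: go left to A.
  At A: go left to D.
    At D: go left to N.
      At N: go left to E.
        At E: go left to X.
          At X: go left to J.
            J is a leaf — visit J.
          Visit X.
          At X: no right child.
        Visit E.
        At E: no right child.
      Visit N.
      At N: no right child.
    Visit D.
    At D: no right child.
  Visit A.
  At A: no right child.
Visit T.
At T: no right child.

J, X, E, N, D, A, T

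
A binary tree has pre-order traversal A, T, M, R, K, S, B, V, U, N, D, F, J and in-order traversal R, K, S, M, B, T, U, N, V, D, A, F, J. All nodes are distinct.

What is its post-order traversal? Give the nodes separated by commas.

S, K, R, B, M, N, U, D, V, T, J, F, A

The first element of pre-order is the root; it splits in-order into left and right subtrees.
Root A: left subtree has 10 nodes {R, K, S, M, B, T, U, N, V, D}, right has 2 {F, J}.
  Root T: left subtree has 5 nodes {R, K, S, M, B}, right has 4 {U, N, V, D}.
    Root M: left subtree has 3 nodes {R, K, S}, right has 1 {B}.
      Root R: left subtree has 0 nodes { }, right has 2 {K, S}.
        Root K: left subtree has 0 nodes { }, right has 1 {S}.
    Root V: left subtree has 2 nodes {U, N}, right has 1 {D}.
      Root U: left subtree has 0 nodes { }, right has 1 {N}.
  Root F: left subtree has 0 nodes { }, right has 1 {J}.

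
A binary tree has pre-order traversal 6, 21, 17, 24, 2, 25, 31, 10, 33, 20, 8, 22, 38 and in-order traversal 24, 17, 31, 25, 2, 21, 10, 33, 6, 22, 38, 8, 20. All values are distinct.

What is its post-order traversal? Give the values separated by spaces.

24 31 25 2 17 33 10 21 38 22 8 20 6

The first element of pre-order is the root; it splits in-order into left and right subtrees.
Root 6: left subtree has 8 nodes {24, 17, 31, 25, 2, 21, 10, 33}, right has 4 {22, 38, 8, 20}.
  Root 21: left subtree has 5 nodes {24, 17, 31, 25, 2}, right has 2 {10, 33}.
    Root 17: left subtree has 1 node {24}, right has 3 {31, 25, 2}.
      Root 2: left subtree has 2 nodes {31, 25}, right has 0 { }.
        Root 25: left subtree has 1 node {31}, right has 0 { }.
    Root 10: left subtree has 0 nodes { }, right has 1 {33}.
  Root 20: left subtree has 3 nodes {22, 38, 8}, right has 0 { }.
    Root 8: left subtree has 2 nodes {22, 38}, right has 0 { }.
      Root 22: left subtree has 0 nodes { }, right has 1 {38}.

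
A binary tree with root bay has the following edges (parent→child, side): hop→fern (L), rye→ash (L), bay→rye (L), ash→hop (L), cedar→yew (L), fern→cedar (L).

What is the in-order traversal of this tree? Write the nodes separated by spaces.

In-order visits the left subtree, then the node, then the right subtree.
At bay: go left to rye.
  At rye: go left to ash.
    At ash: go left to hop.
      At hop: go left to fern.
        At fern: go left to cedar.
          At cedar: go left to yew.
            yew is a leaf — visit yew.
          Visit cedar.
          At cedar: no right child.
        Visit fern.
        At fern: no right child.
      Visit hop.
      At hop: no right child.
    Visit ash.
    At ash: no right child.
  Visit rye.
  At rye: no right child.
Visit bay.
At bay: no right child.

yew cedar fern hop ash rye bay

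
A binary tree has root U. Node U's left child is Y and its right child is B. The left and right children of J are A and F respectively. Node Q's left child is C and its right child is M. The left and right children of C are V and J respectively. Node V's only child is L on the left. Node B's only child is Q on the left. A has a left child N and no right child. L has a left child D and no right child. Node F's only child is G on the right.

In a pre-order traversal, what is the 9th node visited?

Pre-order visits the node, then its left subtree, then its right subtree.
Visit U.
At U: go left to Y.
  Y is a leaf — visit Y.
At U: go right to B.
  Visit B.
  At B: go left to Q.
    Visit Q.
    At Q: go left to C.
      Visit C.
      At C: go left to V.
        Visit V.
        At V: go left to L.
          Visit L.
          At L: go left to D.
            D is a leaf — visit D.
          At L: no right child.
        At V: no right child.
      At C: go right to J.
        Visit J.
        At J: go left to A.
          Visit A.
          At A: go left to N.
            N is a leaf — visit N.
          At A: no right child.
        At J: go right to F.
          Visit F.
          At F: no left child.
          At F: go right to G.
            G is a leaf — visit G.
    At Q: go right to M.
      M is a leaf — visit M.
  At B: no right child.
Full pre-order sequence: U, Y, B, Q, C, V, L, D, J, A, N, F, G, M.

J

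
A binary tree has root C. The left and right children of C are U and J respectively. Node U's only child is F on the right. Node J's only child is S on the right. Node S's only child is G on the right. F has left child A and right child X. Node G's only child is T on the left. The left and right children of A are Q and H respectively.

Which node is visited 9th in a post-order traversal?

Post-order visits the left subtree, then the right subtree, then the node.
At C: go left to U.
  At U: no left child.
  At U: go right to F.
    At F: go left to A.
      At A: go left to Q.
        Q is a leaf — visit Q.
      At A: go right to H.
        H is a leaf — visit H.
      Visit A.
    At F: go right to X.
      X is a leaf — visit X.
    Visit F.
  Visit U.
At C: go right to J.
  At J: no left child.
  At J: go right to S.
    At S: no left child.
    At S: go right to G.
      At G: go left to T.
        T is a leaf — visit T.
      At G: no right child.
      Visit G.
    Visit S.
  Visit J.
Visit C.
Full post-order sequence: Q, H, A, X, F, U, T, G, S, J, C.

S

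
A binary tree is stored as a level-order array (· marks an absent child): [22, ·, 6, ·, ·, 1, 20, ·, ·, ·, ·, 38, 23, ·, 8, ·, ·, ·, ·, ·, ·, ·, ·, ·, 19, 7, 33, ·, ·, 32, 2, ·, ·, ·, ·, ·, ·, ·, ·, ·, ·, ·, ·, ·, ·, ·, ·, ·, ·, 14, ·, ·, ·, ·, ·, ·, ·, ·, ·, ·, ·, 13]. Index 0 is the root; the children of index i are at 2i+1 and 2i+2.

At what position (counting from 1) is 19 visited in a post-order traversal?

2

Post-order visits the left subtree, then the right subtree, then the node.
At 22: no left child.
At 22: go right to 6.
  At 6: go left to 1.
    At 1: go left to 38.
      At 38: no left child.
      At 38: go right to 19.
        At 19: go left to 14.
          14 is a leaf — visit 14.
        At 19: no right child.
        Visit 19.
      Visit 38.
    At 1: go right to 23.
      At 23: go left to 7.
        7 is a leaf — visit 7.
      At 23: go right to 33.
        33 is a leaf — visit 33.
      Visit 23.
    Visit 1.
  At 6: go right to 20.
    At 20: no left child.
    At 20: go right to 8.
      At 8: go left to 32.
        32 is a leaf — visit 32.
      At 8: go right to 2.
        At 2: go left to 13.
          13 is a leaf — visit 13.
        At 2: no right child.
        Visit 2.
      Visit 8.
    Visit 20.
  Visit 6.
Visit 22.
Full post-order sequence: 14, 19, 38, 7, 33, 23, 1, 32, 13, 2, 8, 20, 6, 22.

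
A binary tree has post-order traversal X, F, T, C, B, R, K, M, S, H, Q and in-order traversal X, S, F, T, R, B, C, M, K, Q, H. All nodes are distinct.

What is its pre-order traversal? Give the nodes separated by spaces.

Q S X M R T F B C K H

The last element of post-order is the root; it splits in-order into left and right subtrees.
Root Q: left subtree has 9 nodes {X, S, F, T, R, B, C, M, K}, right has 1 {H}.
  Root S: left subtree has 1 node {X}, right has 7 {F, T, R, B, C, M, K}.
    Root M: left subtree has 5 nodes {F, T, R, B, C}, right has 1 {K}.
      Root R: left subtree has 2 nodes {F, T}, right has 2 {B, C}.
        Root T: left subtree has 1 node {F}, right has 0 { }.
        Root B: left subtree has 0 nodes { }, right has 1 {C}.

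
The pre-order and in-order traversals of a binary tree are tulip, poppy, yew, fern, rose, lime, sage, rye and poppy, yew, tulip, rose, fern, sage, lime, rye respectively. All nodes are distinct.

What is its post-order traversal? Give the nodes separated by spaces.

The first element of pre-order is the root; it splits in-order into left and right subtrees.
Root tulip: left subtree has 2 nodes {poppy, yew}, right has 5 {rose, fern, sage, lime, rye}.
  Root poppy: left subtree has 0 nodes { }, right has 1 {yew}.
  Root fern: left subtree has 1 node {rose}, right has 3 {sage, lime, rye}.
    Root lime: left subtree has 1 node {sage}, right has 1 {rye}.

yew poppy rose sage rye lime fern tulip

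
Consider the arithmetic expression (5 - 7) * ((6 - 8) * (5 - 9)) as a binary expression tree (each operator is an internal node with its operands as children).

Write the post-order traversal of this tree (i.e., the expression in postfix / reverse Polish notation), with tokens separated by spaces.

Post-order on an expression tree gives postfix notation: for each operator, emit left operand, right operand, then the operator.

5 7 - 6 8 - 5 9 - * *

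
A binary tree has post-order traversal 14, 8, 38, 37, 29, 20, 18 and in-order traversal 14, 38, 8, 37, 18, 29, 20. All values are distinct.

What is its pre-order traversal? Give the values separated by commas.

18, 37, 38, 14, 8, 20, 29

The last element of post-order is the root; it splits in-order into left and right subtrees.
Root 18: left subtree has 4 nodes {14, 38, 8, 37}, right has 2 {29, 20}.
  Root 37: left subtree has 3 nodes {14, 38, 8}, right has 0 { }.
    Root 38: left subtree has 1 node {14}, right has 1 {8}.
  Root 20: left subtree has 1 node {29}, right has 0 { }.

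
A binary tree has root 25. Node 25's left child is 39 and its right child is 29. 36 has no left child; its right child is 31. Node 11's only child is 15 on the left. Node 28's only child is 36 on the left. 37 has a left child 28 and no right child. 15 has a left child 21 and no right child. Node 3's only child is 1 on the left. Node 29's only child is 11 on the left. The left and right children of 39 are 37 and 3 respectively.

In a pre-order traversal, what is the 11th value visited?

15

Pre-order visits the node, then its left subtree, then its right subtree.
Visit 25.
At 25: go left to 39.
  Visit 39.
  At 39: go left to 37.
    Visit 37.
    At 37: go left to 28.
      Visit 28.
      At 28: go left to 36.
        Visit 36.
        At 36: no left child.
        At 36: go right to 31.
          31 is a leaf — visit 31.
      At 28: no right child.
    At 37: no right child.
  At 39: go right to 3.
    Visit 3.
    At 3: go left to 1.
      1 is a leaf — visit 1.
    At 3: no right child.
At 25: go right to 29.
  Visit 29.
  At 29: go left to 11.
    Visit 11.
    At 11: go left to 15.
      Visit 15.
      At 15: go left to 21.
        21 is a leaf — visit 21.
      At 15: no right child.
    At 11: no right child.
  At 29: no right child.
Full pre-order sequence: 25, 39, 37, 28, 36, 31, 3, 1, 29, 11, 15, 21.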